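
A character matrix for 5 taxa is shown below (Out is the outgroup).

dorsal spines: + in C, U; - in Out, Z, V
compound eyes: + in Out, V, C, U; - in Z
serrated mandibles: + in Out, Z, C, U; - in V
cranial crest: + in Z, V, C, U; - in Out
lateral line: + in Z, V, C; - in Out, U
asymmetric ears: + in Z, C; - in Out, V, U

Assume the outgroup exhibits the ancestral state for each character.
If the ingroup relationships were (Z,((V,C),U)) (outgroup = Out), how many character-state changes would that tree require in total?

9

Map each character onto (Z,((V,C),U)) (rooted by Out) and count the minimum state changes it requires (Fitch parsimony):
dorsal spines: 2; compound eyes: 1; serrated mandibles: 1; cranial crest: 1; lateral line: 2; asymmetric ears: 2.
Total tree length = 9.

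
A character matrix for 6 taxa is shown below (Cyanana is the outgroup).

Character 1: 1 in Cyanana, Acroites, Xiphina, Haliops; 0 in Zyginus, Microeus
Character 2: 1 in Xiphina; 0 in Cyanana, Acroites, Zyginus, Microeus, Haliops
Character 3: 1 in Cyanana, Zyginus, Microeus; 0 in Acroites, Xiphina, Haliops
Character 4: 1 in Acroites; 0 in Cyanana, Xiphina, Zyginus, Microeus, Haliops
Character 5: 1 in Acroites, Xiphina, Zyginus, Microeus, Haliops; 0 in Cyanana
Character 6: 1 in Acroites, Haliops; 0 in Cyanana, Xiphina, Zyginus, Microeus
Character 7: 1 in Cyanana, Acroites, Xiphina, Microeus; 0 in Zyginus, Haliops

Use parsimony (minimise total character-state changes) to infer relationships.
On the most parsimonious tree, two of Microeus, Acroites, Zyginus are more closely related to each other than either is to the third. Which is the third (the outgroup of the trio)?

Acroites

Character polarity is set by the outgroup: the derived state is whichever differs from the outgroup's state, so for Character 1, Character 3, Character 7 the derived state is '0', and for the remaining characters it is '1'.
Only Microeus and Zyginus show the derived state '0' for Character 1, supporting them as a clade.
Character 2: derived state '1' in Xiphina only — an autapomorphy, so it tells us nothing about relationships among taxa.
Character 3 (derived state '0') is shared by Acroites, Haliops, and Xiphina — a synapomorphy uniting that clade.
Character 4 (derived state '1') is unique to Acroites (autapomorphy; uninformative for grouping).
Character 5 (derived state '1') is shared by all ingroup taxa — unites the whole ingroup.
Character 6 (derived state '1') is shared by Acroites and Haliops — a synapomorphy uniting that clade.
Character 7 groups Haliops and Zyginus, which is incompatible with the clades supported by the remaining characters; treating it as convergent (homoplasy) costs fewer steps than any alternative tree.
Most parsimonious ingroup topology: (((Acroites,Haliops),Xiphina),(Zyginus,Microeus)).
Microeus and Zyginus share a more recent common ancestor with each other than either does with Acroites, so Acroites is the least closely related of the three.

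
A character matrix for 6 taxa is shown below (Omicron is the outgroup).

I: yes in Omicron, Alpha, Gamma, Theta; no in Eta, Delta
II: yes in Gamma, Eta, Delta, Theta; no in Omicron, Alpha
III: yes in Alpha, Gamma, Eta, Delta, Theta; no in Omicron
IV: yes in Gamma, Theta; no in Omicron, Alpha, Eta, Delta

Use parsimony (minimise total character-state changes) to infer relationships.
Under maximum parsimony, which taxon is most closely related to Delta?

Character polarity is set by the outgroup: the derived state is whichever differs from the outgroup's state, so for I the derived state is 'no', and for the remaining characters it is 'yes'.
I (derived state 'no') is shared by Delta and Eta — a synapomorphy uniting that clade.
II (derived state 'yes') is shared by Delta, Eta, Gamma, and Theta — a synapomorphy uniting that clade.
All ingroup taxa share the derived state 'yes' for III; it defines the ingroup but does not resolve relationships within it.
IV (derived state 'yes') is shared by Gamma and Theta — a synapomorphy uniting that clade.
Most parsimonious ingroup topology: (Alpha,((Gamma,Theta),(Eta,Delta))).
Delta and Eta form a cherry on this tree, so they are sister taxa.

Eta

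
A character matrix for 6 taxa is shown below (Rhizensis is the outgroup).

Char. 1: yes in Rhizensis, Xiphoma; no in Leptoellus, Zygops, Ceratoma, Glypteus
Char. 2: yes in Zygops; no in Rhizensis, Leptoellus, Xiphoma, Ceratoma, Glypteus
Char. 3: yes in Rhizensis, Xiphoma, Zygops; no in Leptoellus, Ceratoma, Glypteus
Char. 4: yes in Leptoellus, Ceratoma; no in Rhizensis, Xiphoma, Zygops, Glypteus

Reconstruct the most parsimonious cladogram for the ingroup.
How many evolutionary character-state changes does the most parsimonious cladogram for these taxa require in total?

Character polarity is set by the outgroup: the derived state is whichever differs from the outgroup's state, so for Char. 1, Char. 3 the derived state is 'no', and for the remaining characters it is 'yes'.
Char. 1: derived state 'no' in Ceratoma, Glypteus, Leptoellus, and Zygops only — synapomorphy for {Ceratoma, Glypteus, Leptoellus, Zygops}.
Char. 2: derived state 'yes' in Zygops only — an autapomorphy, so it tells us nothing about relationships among taxa.
Char. 3: derived state 'no' in Ceratoma, Glypteus, and Leptoellus only — synapomorphy for {Ceratoma, Glypteus, Leptoellus}.
Char. 4 (derived state 'yes') is shared by Ceratoma and Leptoellus — a synapomorphy uniting that clade.
Most parsimonious ingroup topology: ((((Leptoellus,Ceratoma),Glypteus),Zygops),Xiphoma).
Changes per character on this tree: Char. 1: 1; Char. 2: 1; Char. 3: 1; Char. 4: 1.
Total = 4.

4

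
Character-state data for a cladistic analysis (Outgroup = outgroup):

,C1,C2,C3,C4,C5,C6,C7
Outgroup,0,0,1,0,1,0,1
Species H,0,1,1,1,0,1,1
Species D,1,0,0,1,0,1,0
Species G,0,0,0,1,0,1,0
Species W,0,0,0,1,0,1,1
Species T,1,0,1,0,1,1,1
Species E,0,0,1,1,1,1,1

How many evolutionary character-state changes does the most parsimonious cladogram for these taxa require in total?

8

Character polarity is set by the outgroup: the derived state is whichever differs from the outgroup's state, so for C3, C5, C7 the derived state is '0', and for the remaining characters it is '1'.
C1 groups Species D and Species T, which is incompatible with the clades supported by the remaining characters; treating it as convergent (homoplasy) costs fewer steps than any alternative tree.
C2: derived state '1' in Species H only — an autapomorphy, so it tells us nothing about relationships among taxa.
Only Species D, Species G, and Species W show the derived state '0' for C3, supporting them as a clade.
C4 (derived state '1') is shared by Species D, Species E, Species G, Species H, and Species W — a synapomorphy uniting that clade.
C5: derived state '0' in Species D, Species G, Species H, and Species W only — synapomorphy for {Species D, Species G, Species H, Species W}.
C6 (derived state '1') is shared by all ingroup taxa — unites the whole ingroup.
Only Species D and Species G show the derived state '0' for C7, supporting them as a clade.
Most parsimonious ingroup topology: (((Species H,((Species D,Species G),Species W)),Species E),Species T).
Changes per character on this tree: C1: 2; C2: 1; C3: 1; C4: 1; C5: 1; C6: 1; C7: 1.
Total = 8.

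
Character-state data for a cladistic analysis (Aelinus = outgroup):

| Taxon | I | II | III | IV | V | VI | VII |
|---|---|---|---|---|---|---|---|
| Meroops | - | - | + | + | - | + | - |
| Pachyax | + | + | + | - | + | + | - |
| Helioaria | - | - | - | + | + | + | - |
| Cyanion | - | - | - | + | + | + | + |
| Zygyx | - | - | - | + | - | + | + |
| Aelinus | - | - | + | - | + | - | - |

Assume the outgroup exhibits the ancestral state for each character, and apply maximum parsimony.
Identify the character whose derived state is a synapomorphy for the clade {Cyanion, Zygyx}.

Character polarity is set by the outgroup: the derived state is whichever differs from the outgroup's state, so for III, V the derived state is '-', and for the remaining characters it is '+'.
I: derived state '+' in Pachyax only — an autapomorphy, so it tells us nothing about relationships among taxa.
II: derived state '+' in Pachyax only — an autapomorphy, so it tells us nothing about relationships among taxa.
Only Cyanion, Helioaria, and Zygyx show the derived state '-' for III, supporting them as a clade.
IV (derived state '+') is shared by Cyanion, Helioaria, Meroops, and Zygyx — a synapomorphy uniting that clade.
V (state '-') occurs in Meroops and Zygyx but conflicts with the nesting implied by the other characters — most parsimoniously interpreted as homoplasy.
VI (derived state '+') is shared by all ingroup taxa — unites the whole ingroup.
Only Cyanion and Zygyx show the derived state '+' for VII, supporting them as a clade.
Most parsimonious ingroup topology: ((((Zygyx,Cyanion),Helioaria),Meroops),Pachyax).
The clade {Cyanion, Zygyx} is supported by VII: its derived state '+' occurs in exactly those taxa and in no other taxon (including the outgroup).

VII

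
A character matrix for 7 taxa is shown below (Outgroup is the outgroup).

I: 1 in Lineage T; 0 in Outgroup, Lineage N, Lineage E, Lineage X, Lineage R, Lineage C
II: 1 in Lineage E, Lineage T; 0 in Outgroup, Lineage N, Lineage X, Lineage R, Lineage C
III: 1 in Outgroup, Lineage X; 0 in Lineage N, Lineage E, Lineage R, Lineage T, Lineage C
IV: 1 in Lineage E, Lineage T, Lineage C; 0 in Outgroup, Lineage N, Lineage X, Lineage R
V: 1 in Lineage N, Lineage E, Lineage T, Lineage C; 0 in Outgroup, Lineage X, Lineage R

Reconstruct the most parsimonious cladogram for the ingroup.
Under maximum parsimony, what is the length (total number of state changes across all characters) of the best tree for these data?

5

Character polarity is set by the outgroup: the derived state is whichever differs from the outgroup's state, so for III the derived state is '0', and for the remaining characters it is '1'.
I: derived state '1' in Lineage T only — an autapomorphy, so it tells us nothing about relationships among taxa.
II: derived state '1' in Lineage E and Lineage T only — synapomorphy for {Lineage E, Lineage T}.
Only Lineage C, Lineage E, Lineage N, Lineage R, and Lineage T show the derived state '0' for III, supporting them as a clade.
IV (derived state '1') is shared by Lineage C, Lineage E, and Lineage T — a synapomorphy uniting that clade.
V: derived state '1' in Lineage C, Lineage E, Lineage N, and Lineage T only — synapomorphy for {Lineage C, Lineage E, Lineage N, Lineage T}.
Most parsimonious ingroup topology: (((Lineage N,((Lineage E,Lineage T),Lineage C)),Lineage R),Lineage X).
Changes per character on this tree: I: 1; II: 1; III: 1; IV: 1; V: 1.
Total = 5.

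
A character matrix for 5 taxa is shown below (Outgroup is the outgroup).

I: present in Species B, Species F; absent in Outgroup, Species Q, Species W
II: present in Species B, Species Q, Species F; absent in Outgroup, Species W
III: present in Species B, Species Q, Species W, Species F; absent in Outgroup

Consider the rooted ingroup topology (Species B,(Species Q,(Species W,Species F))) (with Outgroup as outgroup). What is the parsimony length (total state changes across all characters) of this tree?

Map each character onto (Species B,(Species Q,(Species W,Species F))) (rooted by Outgroup) and count the minimum state changes it requires (Fitch parsimony):
I: 2; II: 2; III: 1.
Total tree length = 5.

5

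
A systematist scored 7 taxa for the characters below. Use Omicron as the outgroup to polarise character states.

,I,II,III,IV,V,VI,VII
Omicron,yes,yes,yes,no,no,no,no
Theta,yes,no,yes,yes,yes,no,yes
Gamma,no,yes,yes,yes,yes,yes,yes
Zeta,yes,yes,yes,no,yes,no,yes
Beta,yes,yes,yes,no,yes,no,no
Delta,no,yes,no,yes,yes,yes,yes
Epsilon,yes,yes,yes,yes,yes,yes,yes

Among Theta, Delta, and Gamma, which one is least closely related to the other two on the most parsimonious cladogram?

Character polarity is set by the outgroup: the derived state is whichever differs from the outgroup's state, so for I, II, III the derived state is 'no', and for the remaining characters it is 'yes'.
Only Delta and Gamma show the derived state 'no' for I, supporting them as a clade.
II: derived state 'no' in Theta only — an autapomorphy, so it tells us nothing about relationships among taxa.
III (derived state 'no') is unique to Delta (autapomorphy; uninformative for grouping).
IV (derived state 'yes') is shared by Delta, Epsilon, Gamma, and Theta — a synapomorphy uniting that clade.
All ingroup taxa share the derived state 'yes' for V; it defines the ingroup but does not resolve relationships within it.
VI (derived state 'yes') is shared by Delta, Epsilon, and Gamma — a synapomorphy uniting that clade.
Only Delta, Epsilon, Gamma, Theta, and Zeta show the derived state 'yes' for VII, supporting them as a clade.
Most parsimonious ingroup topology: (((Theta,((Gamma,Delta),Epsilon)),Zeta),Beta).
Gamma and Delta share a more recent common ancestor with each other than either does with Theta, so Theta is the least closely related of the three.

Theta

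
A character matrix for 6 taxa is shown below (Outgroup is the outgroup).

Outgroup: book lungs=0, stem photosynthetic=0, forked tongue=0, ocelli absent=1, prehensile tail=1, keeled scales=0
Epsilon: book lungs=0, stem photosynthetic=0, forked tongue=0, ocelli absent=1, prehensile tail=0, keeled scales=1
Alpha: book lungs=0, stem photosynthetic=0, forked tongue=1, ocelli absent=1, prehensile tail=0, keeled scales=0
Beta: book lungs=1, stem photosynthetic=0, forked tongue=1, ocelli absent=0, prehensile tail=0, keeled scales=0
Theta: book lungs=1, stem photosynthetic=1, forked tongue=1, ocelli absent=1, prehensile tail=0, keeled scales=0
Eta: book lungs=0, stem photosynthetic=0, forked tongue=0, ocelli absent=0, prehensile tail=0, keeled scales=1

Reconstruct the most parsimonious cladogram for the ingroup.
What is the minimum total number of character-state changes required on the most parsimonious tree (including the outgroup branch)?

Character polarity is set by the outgroup: the derived state is whichever differs from the outgroup's state, so for ocelli absent, prehensile tail the derived state is '0', and for the remaining characters it is '1'.
Only Beta and Theta show the derived state '1' for book lungs, supporting them as a clade.
stem photosynthetic (derived state '1') is unique to Theta (autapomorphy; uninformative for grouping).
forked tongue (derived state '1') is shared by Alpha, Beta, and Theta — a synapomorphy uniting that clade.
ocelli absent (state '0') occurs in Beta and Eta but conflicts with the nesting implied by the other characters — most parsimoniously interpreted as homoplasy.
All ingroup taxa share the derived state '0' for prehensile tail; it defines the ingroup but does not resolve relationships within it.
keeled scales: derived state '1' in Epsilon and Eta only — synapomorphy for {Epsilon, Eta}.
Most parsimonious ingroup topology: ((Epsilon,Eta),(Alpha,(Beta,Theta))).
Changes per character on this tree: book lungs: 1; stem photosynthetic: 1; forked tongue: 1; ocelli absent: 2; prehensile tail: 1; keeled scales: 1.
Total = 7.

7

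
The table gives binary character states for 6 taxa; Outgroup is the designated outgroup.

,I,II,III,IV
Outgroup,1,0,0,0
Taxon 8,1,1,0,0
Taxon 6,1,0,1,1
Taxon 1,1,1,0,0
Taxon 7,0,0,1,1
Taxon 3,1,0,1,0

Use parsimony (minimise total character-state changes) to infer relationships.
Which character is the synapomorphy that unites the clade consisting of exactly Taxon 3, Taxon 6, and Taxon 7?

Character polarity is set by the outgroup: the derived state is whichever differs from the outgroup's state, so for I the derived state is '0', and for the remaining characters it is '1'.
I: derived state '0' in Taxon 7 only — an autapomorphy, so it tells us nothing about relationships among taxa.
II (derived state '1') is shared by Taxon 1 and Taxon 8 — a synapomorphy uniting that clade.
III (derived state '1') is shared by Taxon 3, Taxon 6, and Taxon 7 — a synapomorphy uniting that clade.
IV (derived state '1') is shared by Taxon 6 and Taxon 7 — a synapomorphy uniting that clade.
Most parsimonious ingroup topology: ((Taxon 8,Taxon 1),((Taxon 6,Taxon 7),Taxon 3)).
The clade {Taxon 3, Taxon 6, Taxon 7} is supported by III: its derived state '1' occurs in exactly those taxa and in no other taxon (including the outgroup).

III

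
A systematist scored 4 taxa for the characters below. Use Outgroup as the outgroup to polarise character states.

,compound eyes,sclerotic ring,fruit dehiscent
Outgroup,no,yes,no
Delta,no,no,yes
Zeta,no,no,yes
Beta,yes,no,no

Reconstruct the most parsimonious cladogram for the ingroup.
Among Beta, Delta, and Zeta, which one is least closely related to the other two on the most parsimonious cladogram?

Beta

Character polarity is set by the outgroup: the derived state is whichever differs from the outgroup's state, so for sclerotic ring the derived state is 'no', and for the remaining characters it is 'yes'.
compound eyes (derived state 'yes') is unique to Beta (autapomorphy; uninformative for grouping).
All ingroup taxa share the derived state 'no' for sclerotic ring; it defines the ingroup but does not resolve relationships within it.
Only Delta and Zeta show the derived state 'yes' for fruit dehiscent, supporting them as a clade.
Most parsimonious ingroup topology: ((Delta,Zeta),Beta).
Zeta and Delta share a more recent common ancestor with each other than either does with Beta, so Beta is the least closely related of the three.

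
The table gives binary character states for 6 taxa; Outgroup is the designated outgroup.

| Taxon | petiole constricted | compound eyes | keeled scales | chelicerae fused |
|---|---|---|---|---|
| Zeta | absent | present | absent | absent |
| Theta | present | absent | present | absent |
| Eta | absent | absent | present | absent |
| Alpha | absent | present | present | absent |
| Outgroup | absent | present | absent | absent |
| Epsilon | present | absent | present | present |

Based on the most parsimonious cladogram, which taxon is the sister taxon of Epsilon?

Character polarity is set by the outgroup: the derived state is whichever differs from the outgroup's state, so for compound eyes the derived state is 'absent', and for the remaining characters it is 'present'.
Only Epsilon and Theta show the derived state 'present' for petiole constricted, supporting them as a clade.
Only Epsilon, Eta, and Theta show the derived state 'absent' for compound eyes, supporting them as a clade.
keeled scales: derived state 'present' in Alpha, Epsilon, Eta, and Theta only — synapomorphy for {Alpha, Epsilon, Eta, Theta}.
chelicerae fused: derived state 'present' in Epsilon only — an autapomorphy, so it tells us nothing about relationships among taxa.
Most parsimonious ingroup topology: (Zeta,(((Epsilon,Theta),Eta),Alpha)).
Epsilon and Theta form a cherry on this tree, so they are sister taxa.

Theta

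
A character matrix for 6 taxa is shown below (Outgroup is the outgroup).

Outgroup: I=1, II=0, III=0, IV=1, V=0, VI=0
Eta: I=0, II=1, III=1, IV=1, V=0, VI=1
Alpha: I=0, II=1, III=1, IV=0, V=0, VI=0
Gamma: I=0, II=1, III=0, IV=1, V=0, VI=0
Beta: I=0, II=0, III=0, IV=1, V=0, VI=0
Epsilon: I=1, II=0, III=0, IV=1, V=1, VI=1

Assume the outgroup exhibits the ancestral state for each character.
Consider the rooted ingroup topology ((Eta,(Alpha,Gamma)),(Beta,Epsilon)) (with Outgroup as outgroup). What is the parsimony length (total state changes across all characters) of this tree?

9

Map each character onto ((Eta,(Alpha,Gamma)),(Beta,Epsilon)) (rooted by Outgroup) and count the minimum state changes it requires (Fitch parsimony):
I: 2; II: 1; III: 2; IV: 1; V: 1; VI: 2.
Total tree length = 9.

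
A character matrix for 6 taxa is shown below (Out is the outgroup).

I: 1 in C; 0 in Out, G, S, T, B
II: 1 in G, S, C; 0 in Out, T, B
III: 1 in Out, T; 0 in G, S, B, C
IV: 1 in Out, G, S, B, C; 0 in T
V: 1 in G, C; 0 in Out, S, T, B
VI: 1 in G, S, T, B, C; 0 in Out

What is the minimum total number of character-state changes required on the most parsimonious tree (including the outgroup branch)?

6

Character polarity is set by the outgroup: the derived state is whichever differs from the outgroup's state, so for III, IV the derived state is '0', and for the remaining characters it is '1'.
I: derived state '1' in C only — an autapomorphy, so it tells us nothing about relationships among taxa.
II: derived state '1' in C, G, and S only — synapomorphy for {C, G, S}.
Only B, C, G, and S show the derived state '0' for III, supporting them as a clade.
IV (derived state '0') is unique to T (autapomorphy; uninformative for grouping).
V (derived state '1') is shared by C and G — a synapomorphy uniting that clade.
VI (derived state '1') is shared by all ingroup taxa — unites the whole ingroup.
Most parsimonious ingroup topology: ((((G,C),S),B),T).
Changes per character on this tree: I: 1; II: 1; III: 1; IV: 1; V: 1; VI: 1.
Total = 6.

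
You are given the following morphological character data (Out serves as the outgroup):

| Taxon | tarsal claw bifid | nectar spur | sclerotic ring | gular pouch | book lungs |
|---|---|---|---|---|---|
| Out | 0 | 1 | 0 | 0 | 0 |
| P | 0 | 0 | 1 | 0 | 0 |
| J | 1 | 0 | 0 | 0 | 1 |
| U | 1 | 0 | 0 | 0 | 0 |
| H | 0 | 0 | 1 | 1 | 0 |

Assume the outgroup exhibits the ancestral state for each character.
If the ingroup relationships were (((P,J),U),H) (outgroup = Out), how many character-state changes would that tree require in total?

Map each character onto (((P,J),U),H) (rooted by Out) and count the minimum state changes it requires (Fitch parsimony):
tarsal claw bifid: 2; nectar spur: 1; sclerotic ring: 2; gular pouch: 1; book lungs: 1.
Total tree length = 7.

7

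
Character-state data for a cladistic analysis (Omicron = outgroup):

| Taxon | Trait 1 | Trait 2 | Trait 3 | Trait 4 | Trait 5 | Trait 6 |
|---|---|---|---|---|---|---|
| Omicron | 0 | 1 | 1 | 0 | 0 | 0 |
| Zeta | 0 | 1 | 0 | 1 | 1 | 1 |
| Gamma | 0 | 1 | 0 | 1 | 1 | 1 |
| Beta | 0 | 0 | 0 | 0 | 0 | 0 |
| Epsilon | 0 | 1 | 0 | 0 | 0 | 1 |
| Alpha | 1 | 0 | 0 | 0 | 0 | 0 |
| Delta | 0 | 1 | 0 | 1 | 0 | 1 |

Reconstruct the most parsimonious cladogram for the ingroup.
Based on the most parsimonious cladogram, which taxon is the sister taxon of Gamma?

Zeta

Character polarity is set by the outgroup: the derived state is whichever differs from the outgroup's state, so for Trait 2, Trait 3 the derived state is '0', and for the remaining characters it is '1'.
Trait 1 (derived state '1') is unique to Alpha (autapomorphy; uninformative for grouping).
Trait 2 (derived state '0') is shared by Alpha and Beta — a synapomorphy uniting that clade.
All ingroup taxa share the derived state '0' for Trait 3; it defines the ingroup but does not resolve relationships within it.
Trait 4 (derived state '1') is shared by Delta, Gamma, and Zeta — a synapomorphy uniting that clade.
Trait 5: derived state '1' in Gamma and Zeta only — synapomorphy for {Gamma, Zeta}.
Trait 6: derived state '1' in Delta, Epsilon, Gamma, and Zeta only — synapomorphy for {Delta, Epsilon, Gamma, Zeta}.
Most parsimonious ingroup topology: ((((Zeta,Gamma),Delta),Epsilon),(Beta,Alpha)).
Gamma and Zeta form a cherry on this tree, so they are sister taxa.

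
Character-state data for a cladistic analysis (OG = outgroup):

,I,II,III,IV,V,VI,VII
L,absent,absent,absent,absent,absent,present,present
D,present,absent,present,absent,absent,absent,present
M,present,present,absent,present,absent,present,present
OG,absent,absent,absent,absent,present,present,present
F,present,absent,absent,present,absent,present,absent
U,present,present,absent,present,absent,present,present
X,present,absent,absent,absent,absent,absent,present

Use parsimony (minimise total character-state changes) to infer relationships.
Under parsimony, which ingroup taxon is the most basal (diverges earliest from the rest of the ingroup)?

Character polarity is set by the outgroup: the derived state is whichever differs from the outgroup's state, so for V, VI, VII the derived state is 'absent', and for the remaining characters it is 'present'.
I (derived state 'present') is shared by D, F, M, U, and X — a synapomorphy uniting that clade.
II (derived state 'present') is shared by M and U — a synapomorphy uniting that clade.
III (derived state 'present') is unique to D (autapomorphy; uninformative for grouping).
IV (derived state 'present') is shared by F, M, and U — a synapomorphy uniting that clade.
All ingroup taxa share the derived state 'absent' for V; it defines the ingroup but does not resolve relationships within it.
VI (derived state 'absent') is shared by D and X — a synapomorphy uniting that clade.
VII (derived state 'absent') is unique to F (autapomorphy; uninformative for grouping).
Most parsimonious ingroup topology: ((((M,U),F),(X,D)),L).
L is sister to the clade containing all other ingroup taxa, so it is the earliest-diverging (most basal) ingroup lineage.

L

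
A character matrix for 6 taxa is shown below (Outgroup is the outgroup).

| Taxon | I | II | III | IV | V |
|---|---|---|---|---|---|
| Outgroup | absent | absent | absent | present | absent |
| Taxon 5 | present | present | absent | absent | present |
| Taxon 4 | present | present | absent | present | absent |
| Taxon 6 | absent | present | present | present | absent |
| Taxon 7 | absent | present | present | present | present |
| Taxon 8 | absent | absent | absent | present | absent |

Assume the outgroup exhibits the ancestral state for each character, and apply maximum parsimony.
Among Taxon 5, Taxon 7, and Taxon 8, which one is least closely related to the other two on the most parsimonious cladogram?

Character polarity is set by the outgroup: the derived state is whichever differs from the outgroup's state, so for IV the derived state is 'absent', and for the remaining characters it is 'present'.
I (derived state 'present') is shared by Taxon 4 and Taxon 5 — a synapomorphy uniting that clade.
II: derived state 'present' in Taxon 4, Taxon 5, Taxon 6, and Taxon 7 only — synapomorphy for {Taxon 4, Taxon 5, Taxon 6, Taxon 7}.
Only Taxon 6 and Taxon 7 show the derived state 'present' for III, supporting them as a clade.
IV: derived state 'absent' in Taxon 5 only — an autapomorphy, so it tells us nothing about relationships among taxa.
V (state 'present') occurs in Taxon 5 and Taxon 7 but conflicts with the nesting implied by the other characters — most parsimoniously interpreted as homoplasy.
Most parsimonious ingroup topology: (((Taxon 5,Taxon 4),(Taxon 6,Taxon 7)),Taxon 8).
Taxon 7 and Taxon 5 share a more recent common ancestor with each other than either does with Taxon 8, so Taxon 8 is the least closely related of the three.

Taxon 8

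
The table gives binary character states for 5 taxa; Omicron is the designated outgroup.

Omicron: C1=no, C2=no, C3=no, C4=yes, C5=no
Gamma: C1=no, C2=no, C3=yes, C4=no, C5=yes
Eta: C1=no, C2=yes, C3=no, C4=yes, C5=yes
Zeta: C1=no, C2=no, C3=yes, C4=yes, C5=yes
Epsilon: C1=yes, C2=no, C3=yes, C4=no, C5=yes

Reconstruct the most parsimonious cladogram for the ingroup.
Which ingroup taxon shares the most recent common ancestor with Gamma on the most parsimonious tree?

Character polarity is set by the outgroup: the derived state is whichever differs from the outgroup's state, so for C4 the derived state is 'no', and for the remaining characters it is 'yes'.
C1: derived state 'yes' in Epsilon only — an autapomorphy, so it tells us nothing about relationships among taxa.
C2 (derived state 'yes') is unique to Eta (autapomorphy; uninformative for grouping).
C3 (derived state 'yes') is shared by Epsilon, Gamma, and Zeta — a synapomorphy uniting that clade.
C4: derived state 'no' in Epsilon and Gamma only — synapomorphy for {Epsilon, Gamma}.
All ingroup taxa share the derived state 'yes' for C5; it defines the ingroup but does not resolve relationships within it.
Most parsimonious ingroup topology: (((Gamma,Epsilon),Zeta),Eta).
Gamma and Epsilon form a cherry on this tree, so they are sister taxa.

Epsilon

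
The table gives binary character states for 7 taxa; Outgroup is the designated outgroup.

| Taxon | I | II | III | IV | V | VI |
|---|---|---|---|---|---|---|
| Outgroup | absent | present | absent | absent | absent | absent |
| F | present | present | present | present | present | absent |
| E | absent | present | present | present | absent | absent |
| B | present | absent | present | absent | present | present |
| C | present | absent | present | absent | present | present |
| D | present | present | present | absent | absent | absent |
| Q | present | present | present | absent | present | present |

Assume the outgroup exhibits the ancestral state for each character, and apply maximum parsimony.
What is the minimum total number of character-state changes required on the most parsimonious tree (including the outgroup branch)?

Character polarity is set by the outgroup: the derived state is whichever differs from the outgroup's state, so for II the derived state is 'absent', and for the remaining characters it is 'present'.
Only B, C, D, F, and Q show the derived state 'present' for I, supporting them as a clade.
II: derived state 'absent' in B and C only — synapomorphy for {B, C}.
All ingroup taxa share the derived state 'present' for III; it defines the ingroup but does not resolve relationships within it.
IV (state 'present') occurs in E and F but conflicts with the nesting implied by the other characters — most parsimoniously interpreted as homoplasy.
Only B, C, F, and Q show the derived state 'present' for V, supporting them as a clade.
VI: derived state 'present' in B, C, and Q only — synapomorphy for {B, C, Q}.
Most parsimonious ingroup topology: (((F,((B,C),Q)),D),E).
Changes per character on this tree: I: 1; II: 1; III: 1; IV: 2; V: 1; VI: 1.
Total = 7.

7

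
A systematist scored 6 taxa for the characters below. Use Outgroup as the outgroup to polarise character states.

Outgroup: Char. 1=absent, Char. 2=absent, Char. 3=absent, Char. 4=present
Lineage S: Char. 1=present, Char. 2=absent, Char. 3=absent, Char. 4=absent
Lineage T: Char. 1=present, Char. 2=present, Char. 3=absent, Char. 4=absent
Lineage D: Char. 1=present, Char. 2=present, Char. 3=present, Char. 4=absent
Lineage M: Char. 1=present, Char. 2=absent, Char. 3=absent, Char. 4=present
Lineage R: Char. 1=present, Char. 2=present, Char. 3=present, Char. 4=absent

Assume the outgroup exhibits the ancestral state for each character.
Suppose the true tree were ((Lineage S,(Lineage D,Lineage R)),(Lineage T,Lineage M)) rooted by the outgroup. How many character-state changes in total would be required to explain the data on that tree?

6

Map each character onto ((Lineage S,(Lineage D,Lineage R)),(Lineage T,Lineage M)) (rooted by Outgroup) and count the minimum state changes it requires (Fitch parsimony):
Char. 1: 1; Char. 2: 2; Char. 3: 1; Char. 4: 2.
Total tree length = 6.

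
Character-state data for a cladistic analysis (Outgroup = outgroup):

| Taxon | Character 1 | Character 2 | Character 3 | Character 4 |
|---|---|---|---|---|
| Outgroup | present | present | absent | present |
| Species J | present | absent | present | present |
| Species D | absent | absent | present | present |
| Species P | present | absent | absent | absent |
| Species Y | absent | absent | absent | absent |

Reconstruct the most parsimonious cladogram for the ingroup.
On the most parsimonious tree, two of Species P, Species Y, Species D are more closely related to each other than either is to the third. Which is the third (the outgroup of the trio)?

Species D

Character polarity is set by the outgroup: the derived state is whichever differs from the outgroup's state, so for Character 1, Character 2, Character 4 the derived state is 'absent', and for the remaining characters it is 'present'.
Character 1 groups Species D and Species Y, which is incompatible with the clades supported by the remaining characters; treating it as convergent (homoplasy) costs fewer steps than any alternative tree.
All ingroup taxa share the derived state 'absent' for Character 2; it defines the ingroup but does not resolve relationships within it.
Character 3: derived state 'present' in Species D and Species J only — synapomorphy for {Species D, Species J}.
Character 4: derived state 'absent' in Species P and Species Y only — synapomorphy for {Species P, Species Y}.
Most parsimonious ingroup topology: ((Species J,Species D),(Species P,Species Y)).
Species Y and Species P share a more recent common ancestor with each other than either does with Species D, so Species D is the least closely related of the three.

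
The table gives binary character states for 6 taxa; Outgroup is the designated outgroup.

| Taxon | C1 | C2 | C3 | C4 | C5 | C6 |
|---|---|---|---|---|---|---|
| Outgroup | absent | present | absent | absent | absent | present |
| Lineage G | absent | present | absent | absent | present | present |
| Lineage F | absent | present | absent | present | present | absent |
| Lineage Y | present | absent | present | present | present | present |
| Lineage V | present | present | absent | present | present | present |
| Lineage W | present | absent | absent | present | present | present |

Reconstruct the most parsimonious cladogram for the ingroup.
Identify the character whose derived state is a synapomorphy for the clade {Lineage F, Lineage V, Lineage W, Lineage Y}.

C4

Character polarity is set by the outgroup: the derived state is whichever differs from the outgroup's state, so for C2, C6 the derived state is 'absent', and for the remaining characters it is 'present'.
C1: derived state 'present' in Lineage V, Lineage W, and Lineage Y only — synapomorphy for {Lineage V, Lineage W, Lineage Y}.
C2 (derived state 'absent') is shared by Lineage W and Lineage Y — a synapomorphy uniting that clade.
C3 (derived state 'present') is unique to Lineage Y (autapomorphy; uninformative for grouping).
C4: derived state 'present' in Lineage F, Lineage V, Lineage W, and Lineage Y only — synapomorphy for {Lineage F, Lineage V, Lineage W, Lineage Y}.
All ingroup taxa share the derived state 'present' for C5; it defines the ingroup but does not resolve relationships within it.
C6 (derived state 'absent') is unique to Lineage F (autapomorphy; uninformative for grouping).
Most parsimonious ingroup topology: (Lineage G,(Lineage F,((Lineage Y,Lineage W),Lineage V))).
The clade {Lineage F, Lineage V, Lineage W, Lineage Y} is supported by C4: its derived state 'present' occurs in exactly those taxa and in no other taxon (including the outgroup).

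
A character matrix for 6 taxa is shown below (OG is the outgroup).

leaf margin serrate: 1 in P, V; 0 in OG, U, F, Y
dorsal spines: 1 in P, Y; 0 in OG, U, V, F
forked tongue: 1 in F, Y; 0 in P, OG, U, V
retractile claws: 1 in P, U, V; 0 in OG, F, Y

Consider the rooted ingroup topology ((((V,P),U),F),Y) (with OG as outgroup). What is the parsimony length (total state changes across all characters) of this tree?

6

Map each character onto ((((V,P),U),F),Y) (rooted by OG) and count the minimum state changes it requires (Fitch parsimony):
leaf margin serrate: 1; dorsal spines: 2; forked tongue: 2; retractile claws: 1.
Total tree length = 6.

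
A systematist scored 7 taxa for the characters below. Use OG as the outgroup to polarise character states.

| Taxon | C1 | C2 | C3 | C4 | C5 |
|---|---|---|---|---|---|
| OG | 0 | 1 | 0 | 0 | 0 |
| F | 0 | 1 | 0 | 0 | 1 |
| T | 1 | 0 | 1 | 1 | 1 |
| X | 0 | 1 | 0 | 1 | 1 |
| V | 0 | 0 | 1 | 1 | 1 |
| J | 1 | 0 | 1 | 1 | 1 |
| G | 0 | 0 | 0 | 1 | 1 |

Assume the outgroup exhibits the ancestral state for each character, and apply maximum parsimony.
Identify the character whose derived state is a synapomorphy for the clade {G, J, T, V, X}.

C4

Character polarity is set by the outgroup: the derived state is whichever differs from the outgroup's state, so for C2 the derived state is '0', and for the remaining characters it is '1'.
Only J and T show the derived state '1' for C1, supporting them as a clade.
C2: derived state '0' in G, J, T, and V only — synapomorphy for {G, J, T, V}.
C3 (derived state '1') is shared by J, T, and V — a synapomorphy uniting that clade.
Only G, J, T, V, and X show the derived state '1' for C4, supporting them as a clade.
C5 (derived state '1') is shared by all ingroup taxa — unites the whole ingroup.
Most parsimonious ingroup topology: (F,((((T,J),V),G),X)).
The clade {G, J, T, V, X} is supported by C4: its derived state '1' occurs in exactly those taxa and in no other taxon (including the outgroup).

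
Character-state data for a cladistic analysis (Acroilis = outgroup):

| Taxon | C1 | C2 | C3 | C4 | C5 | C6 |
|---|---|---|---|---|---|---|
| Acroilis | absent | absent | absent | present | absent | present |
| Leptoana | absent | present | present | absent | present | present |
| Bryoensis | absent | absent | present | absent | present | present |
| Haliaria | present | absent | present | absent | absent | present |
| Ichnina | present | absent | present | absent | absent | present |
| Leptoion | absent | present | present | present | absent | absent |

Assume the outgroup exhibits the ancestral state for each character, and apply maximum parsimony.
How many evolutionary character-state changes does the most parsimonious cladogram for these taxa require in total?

7

Character polarity is set by the outgroup: the derived state is whichever differs from the outgroup's state, so for C4, C6 the derived state is 'absent', and for the remaining characters it is 'present'.
Only Haliaria and Ichnina show the derived state 'present' for C1, supporting them as a clade.
C2 (state 'present') occurs in Leptoana and Leptoion but conflicts with the nesting implied by the other characters — most parsimoniously interpreted as homoplasy.
C3 (derived state 'present') is shared by all ingroup taxa — unites the whole ingroup.
C4 (derived state 'absent') is shared by Bryoensis, Haliaria, Ichnina, and Leptoana — a synapomorphy uniting that clade.
C5 (derived state 'present') is shared by Bryoensis and Leptoana — a synapomorphy uniting that clade.
C6 (derived state 'absent') is unique to Leptoion (autapomorphy; uninformative for grouping).
Most parsimonious ingroup topology: (((Leptoana,Bryoensis),(Haliaria,Ichnina)),Leptoion).
Changes per character on this tree: C1: 1; C2: 2; C3: 1; C4: 1; C5: 1; C6: 1.
Total = 7.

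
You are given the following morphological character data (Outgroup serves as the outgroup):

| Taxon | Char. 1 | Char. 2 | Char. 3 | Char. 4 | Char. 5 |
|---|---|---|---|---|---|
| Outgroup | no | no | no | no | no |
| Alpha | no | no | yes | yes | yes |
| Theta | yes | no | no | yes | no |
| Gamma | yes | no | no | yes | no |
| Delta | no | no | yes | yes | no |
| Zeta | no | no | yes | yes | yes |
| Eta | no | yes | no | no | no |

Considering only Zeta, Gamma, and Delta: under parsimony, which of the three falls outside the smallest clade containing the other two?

The outgroup has state 'no' for every character, so 'yes' is the derived state throughout.
Char. 1: derived state 'yes' in Gamma and Theta only — synapomorphy for {Gamma, Theta}.
Char. 2: derived state 'yes' in Eta only — an autapomorphy, so it tells us nothing about relationships among taxa.
Char. 3 (derived state 'yes') is shared by Alpha, Delta, and Zeta — a synapomorphy uniting that clade.
Char. 4: derived state 'yes' in Alpha, Delta, Gamma, Theta, and Zeta only — synapomorphy for {Alpha, Delta, Gamma, Theta, Zeta}.
Char. 5 (derived state 'yes') is shared by Alpha and Zeta — a synapomorphy uniting that clade.
Most parsimonious ingroup topology: ((((Alpha,Zeta),Delta),(Theta,Gamma)),Eta).
Zeta and Delta share a more recent common ancestor with each other than either does with Gamma, so Gamma is the least closely related of the three.

Gamma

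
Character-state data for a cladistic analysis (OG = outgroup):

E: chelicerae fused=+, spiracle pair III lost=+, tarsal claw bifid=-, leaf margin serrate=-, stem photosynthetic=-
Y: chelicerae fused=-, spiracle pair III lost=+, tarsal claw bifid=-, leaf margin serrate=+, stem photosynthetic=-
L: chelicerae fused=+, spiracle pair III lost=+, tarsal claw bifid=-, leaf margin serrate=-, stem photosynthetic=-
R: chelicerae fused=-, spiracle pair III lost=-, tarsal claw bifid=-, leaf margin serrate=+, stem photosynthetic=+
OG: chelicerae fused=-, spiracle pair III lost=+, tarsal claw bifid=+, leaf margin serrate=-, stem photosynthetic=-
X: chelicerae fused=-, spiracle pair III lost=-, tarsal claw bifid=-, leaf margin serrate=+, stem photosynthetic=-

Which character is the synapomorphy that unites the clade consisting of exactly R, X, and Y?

Character polarity is set by the outgroup: the derived state is whichever differs from the outgroup's state, so for spiracle pair III lost, tarsal claw bifid the derived state is '-', and for the remaining characters it is '+'.
chelicerae fused: derived state '+' in E and L only — synapomorphy for {E, L}.
spiracle pair III lost (derived state '-') is shared by R and X — a synapomorphy uniting that clade.
tarsal claw bifid (derived state '-') is shared by all ingroup taxa — unites the whole ingroup.
leaf margin serrate: derived state '+' in R, X, and Y only — synapomorphy for {R, X, Y}.
stem photosynthetic: derived state '+' in R only — an autapomorphy, so it tells us nothing about relationships among taxa.
Most parsimonious ingroup topology: ((E,L),((R,X),Y)).
The clade {R, X, Y} is supported by leaf margin serrate: its derived state '+' occurs in exactly those taxa and in no other taxon (including the outgroup).

leaf margin serrate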